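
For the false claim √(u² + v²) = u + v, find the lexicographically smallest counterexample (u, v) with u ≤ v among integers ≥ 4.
Substituting (4, 4) into the claim:
LHS = √(4² + 4²) = 4·√(2) ≈ 5.657
RHS = 4 + 4 = 8

Since LHS ≠ RHS, this pair disproves the claim, and no lexicographically smaller pair (u ≤ v, integers ≥ 4) does.

For instance (4, 5) is also a counterexample (LHS = √(41) ≈ 6.403, RHS = 9), but it's lexicographically larger.

Answer: (u, v) = (4, 4)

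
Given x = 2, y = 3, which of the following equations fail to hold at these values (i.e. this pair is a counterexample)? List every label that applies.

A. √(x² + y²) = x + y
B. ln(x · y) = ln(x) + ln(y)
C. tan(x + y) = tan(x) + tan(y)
A, C

Evaluating each claim at the given values:
A. LHS = √(13) ≈ 3.606, RHS = 5 → fails here (LHS ≠ RHS)
B. LHS = ln(6) ≈ 1.792, RHS = ln(2) + ln(3) ≈ 1.792 → holds here (LHS = RHS)
C. LHS = tan(5) ≈ -3.381, RHS = tan(2) + tan(3) ≈ -2.328 → fails here (LHS ≠ RHS)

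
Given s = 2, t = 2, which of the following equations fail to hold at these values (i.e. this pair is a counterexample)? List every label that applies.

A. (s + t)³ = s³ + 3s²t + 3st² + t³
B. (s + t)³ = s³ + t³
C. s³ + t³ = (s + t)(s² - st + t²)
B

Evaluating each claim at the given values:
A. LHS = 64, RHS = 64 → holds here (LHS = RHS)
B. LHS = 64, RHS = 16 → fails here (LHS ≠ RHS)
C. LHS = 16, RHS = 16 → holds here (LHS = RHS)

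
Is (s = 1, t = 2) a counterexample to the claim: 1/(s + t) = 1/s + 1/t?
Yes

Substituting s = 1, t = 2:
LHS = 1/(1 + 2) = 1/3
RHS = 1/1 + 1/2 = 3/2

Since LHS ≠ RHS, this pair disproves the claim.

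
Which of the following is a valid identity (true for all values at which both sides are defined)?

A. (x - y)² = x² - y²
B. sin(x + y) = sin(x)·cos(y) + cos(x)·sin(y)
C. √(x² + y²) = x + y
B

A: fails at (2, 3) — LHS = 1, RHS = -5.
B: holds — e.g. at (4, 4), both sides equal sin(8) ≈ 0.9894.
C: fails at (2, 5) — LHS = √(29) ≈ 5.385, RHS = 7.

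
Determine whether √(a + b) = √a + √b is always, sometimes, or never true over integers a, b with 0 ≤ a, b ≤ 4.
Sometimes true

It holds at (a, b) = (4, 0) (both sides equal 2), but fails at (a, b) = (4, 4) (LHS = 2·√(2) ≈ 2.828, RHS = 4).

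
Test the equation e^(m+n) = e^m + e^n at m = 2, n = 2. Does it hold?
Substituting m = 2, n = 2:

LHS = e^(2+2) = e^4 ≈ 54.6
RHS = e^2 + e^2 = 2·e^2 ≈ 14.78

LHS ≠ RHS, so the equation does not hold at this point.

Answer: Fails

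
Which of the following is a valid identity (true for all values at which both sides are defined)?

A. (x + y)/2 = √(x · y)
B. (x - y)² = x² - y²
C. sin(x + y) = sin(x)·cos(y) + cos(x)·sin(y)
C

A: fails at (4, 5) — LHS = 9/2, RHS = 2·√(5) ≈ 4.472.
B: fails at (0, 1) — LHS = 1, RHS = -1.
C: holds — e.g. at (6, 7), both sides equal sin(13) ≈ 0.4202.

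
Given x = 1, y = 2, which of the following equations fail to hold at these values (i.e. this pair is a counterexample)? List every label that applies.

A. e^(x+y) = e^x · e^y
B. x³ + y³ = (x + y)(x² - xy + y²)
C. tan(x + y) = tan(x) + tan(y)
C

Evaluating each claim at the given values:
A. LHS = e^3 ≈ 20.09, RHS = e^3 ≈ 20.09 → holds here (LHS = RHS)
B. LHS = 9, RHS = 9 → holds here (LHS = RHS)
C. LHS = tan(3) ≈ -0.1425, RHS = tan(2) + tan(1) ≈ -0.6276 → fails here (LHS ≠ RHS)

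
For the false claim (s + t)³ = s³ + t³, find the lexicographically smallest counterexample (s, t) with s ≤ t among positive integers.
(s, t) = (1, 1)

Substituting (1, 1) into the claim:
LHS = (1 + 1)³ = 8
RHS = 1³ + 1³ = 2

Since LHS ≠ RHS, this pair disproves the claim, and no lexicographically smaller pair (s ≤ t, positive integers) does.

For instance (7, 8) is also a counterexample (LHS = 3375, RHS = 855), but it's lexicographically larger.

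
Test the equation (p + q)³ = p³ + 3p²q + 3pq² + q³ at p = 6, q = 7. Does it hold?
Substituting p = 6, q = 7:

LHS = (6 + 7)³ = 2197
RHS = 6³ + 3·6²·7 + 3·6·7² + 7³ = 2197

LHS = RHS, so the equation holds at this point.

Answer: Holds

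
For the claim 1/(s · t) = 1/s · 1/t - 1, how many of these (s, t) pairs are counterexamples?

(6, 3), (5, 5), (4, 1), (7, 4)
4

Testing each pair:
(6, 3): LHS = 1/18, RHS = -17/18 → counterexample
(5, 5): LHS = 1/25, RHS = -24/25 → counterexample
(4, 1): LHS = 1/4, RHS = -3/4 → counterexample
(7, 4): LHS = 1/28, RHS = -27/28 → counterexample

That makes 4 counterexamples.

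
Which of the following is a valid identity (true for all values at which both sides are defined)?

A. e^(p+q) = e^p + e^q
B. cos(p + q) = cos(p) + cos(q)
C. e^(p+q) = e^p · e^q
C

A: fails at (1, 2) — LHS = e^3 ≈ 20.09, RHS = e + e^2 ≈ 10.11.
B: fails at (1, 5) — LHS = cos(6) ≈ 0.9602, RHS = cos(5) + cos(1) ≈ 0.824.
C: holds — e.g. at (5, 8), both sides equal e^13 ≈ 442413.4.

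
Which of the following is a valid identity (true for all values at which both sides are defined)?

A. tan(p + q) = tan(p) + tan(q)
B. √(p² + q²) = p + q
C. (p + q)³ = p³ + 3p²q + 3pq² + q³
C

A: fails at (3, 4) — LHS = tan(7) ≈ 0.8714, RHS = tan(3) + tan(4) ≈ 1.015.
B: fails at (1, 1) — LHS = √(2) ≈ 1.414, RHS = 2.
C: holds — e.g. at (4, 5), both sides equal 729.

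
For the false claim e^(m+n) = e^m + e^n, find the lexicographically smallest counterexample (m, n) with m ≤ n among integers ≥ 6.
Substituting (6, 6) into the claim:
LHS = e^(6+6) = e^12 ≈ 162754.8
RHS = e^6 + e^6 = 2·e^6 ≈ 806.9

Since LHS ≠ RHS, this pair disproves the claim, and no lexicographically smaller pair (m ≤ n, integers ≥ 6) does.

For instance (11, 11) is also a counterexample (LHS = e^22 ≈ 3584912846.1, RHS = 2·e^11 ≈ 119748.3), but it's lexicographically larger.

Answer: (m, n) = (6, 6)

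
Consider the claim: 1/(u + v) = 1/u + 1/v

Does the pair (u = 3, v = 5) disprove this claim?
Substituting u = 3, v = 5:
LHS = 1/(3 + 5) = 1/8
RHS = 1/3 + 1/5 = 8/15

Since LHS ≠ RHS, this pair disproves the claim.

Answer: Yes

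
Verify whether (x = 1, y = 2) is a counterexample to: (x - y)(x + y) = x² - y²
No

Substituting x = 1, y = 2:
LHS = (1 - 2)(1 + 2) = -3
RHS = 1² - 2² = -3

The sides agree, so this pair does not disprove the claim.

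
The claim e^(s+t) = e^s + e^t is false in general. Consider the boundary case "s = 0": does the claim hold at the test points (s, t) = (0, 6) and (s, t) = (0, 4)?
At (0, 6): LHS = e^6 ≈ 403.4 ≠ RHS = 1 + e^6 ≈ 404.4
At (0, 4): LHS = e^4 ≈ 54.6 ≠ RHS = 1 + e^4 ≈ 55.6

Answer: No, fails at both test points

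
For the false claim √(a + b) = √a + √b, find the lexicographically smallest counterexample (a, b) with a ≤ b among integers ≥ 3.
Substituting (3, 3) into the claim:
LHS = √(3 + 3) = √(6) ≈ 2.449
RHS = √3 + √3 = 2·√(3) ≈ 3.464

Since LHS ≠ RHS, this pair disproves the claim, and no lexicographically smaller pair (a ≤ b, integers ≥ 3) does.

For instance (6, 9) is also a counterexample (LHS = √(15) ≈ 3.873, RHS = √(6) + 3 ≈ 5.449), but it's lexicographically larger.

Answer: (a, b) = (3, 3)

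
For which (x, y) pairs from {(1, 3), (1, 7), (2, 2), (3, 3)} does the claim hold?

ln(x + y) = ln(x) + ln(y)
Testing each pair:
(1, 3): LHS = ln(4) ≈ 1.386, RHS = ln(3) ≈ 1.099 → fails
(1, 7): LHS = ln(8) ≈ 2.079, RHS = ln(7) ≈ 1.946 → fails
(2, 2): LHS = ln(4) ≈ 1.386, RHS = 2·ln(2) ≈ 1.386 → holds
(3, 3): LHS = ln(6) ≈ 1.792, RHS = 2·ln(3) ≈ 2.197 → fails

1 of 4 pairs satisfies the claim.

Answer: (2, 2)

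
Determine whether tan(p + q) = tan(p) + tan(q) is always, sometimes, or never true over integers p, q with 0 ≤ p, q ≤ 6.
Sometimes true

It holds at (p, q) = (2, 0) (both sides equal tan(2) ≈ -2.185), but fails at (p, q) = (1, 3) (LHS = tan(4) ≈ 1.158, RHS = tan(3) + tan(1) ≈ 1.415).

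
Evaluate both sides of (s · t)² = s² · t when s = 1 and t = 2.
LHS = (1 · 2)² = 4
RHS = 1² · 2 = 2

LHS ≠ RHS, so the equation does not hold here.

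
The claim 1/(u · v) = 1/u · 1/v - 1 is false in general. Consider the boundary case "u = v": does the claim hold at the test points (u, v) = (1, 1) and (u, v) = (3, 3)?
At (1, 1): LHS = 1 ≠ RHS = 0
At (3, 3): LHS = 1/9 ≠ RHS = -8/9

Answer: No, fails at both test points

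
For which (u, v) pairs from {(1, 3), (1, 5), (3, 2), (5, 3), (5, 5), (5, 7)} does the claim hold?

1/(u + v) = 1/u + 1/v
Testing each pair:
(1, 3): LHS = 1/4, RHS = 4/3 → fails
(1, 5): LHS = 1/6, RHS = 6/5 → fails
(3, 2): LHS = 1/5, RHS = 5/6 → fails
(5, 3): LHS = 1/8, RHS = 8/15 → fails
(5, 5): LHS = 1/10, RHS = 2/5 → fails
(5, 7): LHS = 1/12, RHS = 12/35 → fails

No pair satisfies the claim.

Answer: None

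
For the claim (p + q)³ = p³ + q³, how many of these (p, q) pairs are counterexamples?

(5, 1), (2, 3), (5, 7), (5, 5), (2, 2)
5

Testing each pair:
(5, 1): LHS = 216, RHS = 126 → counterexample
(2, 3): LHS = 125, RHS = 35 → counterexample
(5, 7): LHS = 1728, RHS = 468 → counterexample
(5, 5): LHS = 1000, RHS = 250 → counterexample
(2, 2): LHS = 64, RHS = 16 → counterexample

That makes 5 counterexamples.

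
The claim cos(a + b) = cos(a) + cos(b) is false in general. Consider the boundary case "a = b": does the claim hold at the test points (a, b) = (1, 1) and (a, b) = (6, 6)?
No, fails at both test points

At (1, 1): LHS = cos(2) ≈ -0.4161 ≠ RHS = 2·cos(1) ≈ 1.081
At (6, 6): LHS = cos(12) ≈ 0.8439 ≠ RHS = 2·cos(6) ≈ 1.92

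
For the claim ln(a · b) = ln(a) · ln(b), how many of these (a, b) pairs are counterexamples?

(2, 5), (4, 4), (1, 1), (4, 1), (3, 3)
Testing each pair:
(2, 5): LHS = ln(10) ≈ 2.303, RHS = ln(2)·ln(5) ≈ 1.116 → counterexample
(4, 4): LHS = ln(16) ≈ 2.773, RHS = ln(4)² ≈ 1.922 → counterexample
(1, 1): LHS = 0, RHS = 0 → satisfies claim
(4, 1): LHS = ln(4) ≈ 1.386, RHS = 0 → counterexample
(3, 3): LHS = ln(9) ≈ 2.197, RHS = ln(3)² ≈ 1.207 → counterexample

That makes 4 counterexamples.

Answer: 4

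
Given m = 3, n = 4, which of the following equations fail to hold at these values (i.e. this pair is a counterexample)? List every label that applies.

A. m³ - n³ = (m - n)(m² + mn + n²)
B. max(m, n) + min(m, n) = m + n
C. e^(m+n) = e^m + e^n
Evaluating each claim at the given values:
A. LHS = -37, RHS = -37 → holds here (LHS = RHS)
B. LHS = 7, RHS = 7 → holds here (LHS = RHS)
C. LHS = e^7 ≈ 1097, RHS = e^3 + e^4 ≈ 74.68 → fails here (LHS ≠ RHS)

Answer: C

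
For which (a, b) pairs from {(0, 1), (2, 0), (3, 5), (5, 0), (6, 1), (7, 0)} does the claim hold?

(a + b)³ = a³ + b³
(0, 1), (2, 0), (5, 0), (7, 0)

Testing each pair:
(0, 1): LHS = 1, RHS = 1 → holds
(2, 0): LHS = 8, RHS = 8 → holds
(3, 5): LHS = 512, RHS = 152 → fails
(5, 0): LHS = 125, RHS = 125 → holds
(6, 1): LHS = 343, RHS = 217 → fails
(7, 0): LHS = 343, RHS = 343 → holds

4 of 6 pairs satisfy the claim.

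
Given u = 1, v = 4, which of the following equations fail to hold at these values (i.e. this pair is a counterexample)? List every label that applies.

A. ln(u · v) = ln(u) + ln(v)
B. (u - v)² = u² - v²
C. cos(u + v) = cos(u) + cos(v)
B, C

Evaluating each claim at the given values:
A. LHS = ln(4) ≈ 1.386, RHS = ln(4) ≈ 1.386 → holds here (LHS = RHS)
B. LHS = 9, RHS = -15 → fails here (LHS ≠ RHS)
C. LHS = cos(5) ≈ 0.2837, RHS = cos(4) + cos(1) ≈ -0.1133 → fails here (LHS ≠ RHS)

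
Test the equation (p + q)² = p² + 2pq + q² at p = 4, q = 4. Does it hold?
Holds

Substituting p = 4, q = 4:

LHS = (4 + 4)² = 64
RHS = 4² + 2·4·4 + 4² = 64

LHS = RHS, so the equation holds at this point.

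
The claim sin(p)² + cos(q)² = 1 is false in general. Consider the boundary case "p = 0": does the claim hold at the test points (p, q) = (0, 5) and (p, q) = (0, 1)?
At (0, 5): LHS = cos(5)² ≈ 0.08046 ≠ RHS = 1
At (0, 1): LHS = cos(1)² ≈ 0.2919 ≠ RHS = 1

Answer: No, fails at both test points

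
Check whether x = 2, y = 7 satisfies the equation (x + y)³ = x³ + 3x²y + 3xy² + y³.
Holds

Substituting x = 2, y = 7:

LHS = (2 + 7)³ = 729
RHS = 2³ + 3·2²·7 + 3·2·7² + 7³ = 729

LHS = RHS, so the equation holds at this point.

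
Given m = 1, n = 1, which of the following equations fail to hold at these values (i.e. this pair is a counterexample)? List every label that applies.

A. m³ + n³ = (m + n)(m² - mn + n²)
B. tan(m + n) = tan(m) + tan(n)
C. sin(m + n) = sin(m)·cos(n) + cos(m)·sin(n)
Evaluating each claim at the given values:
A. LHS = 2, RHS = 2 → holds here (LHS = RHS)
B. LHS = tan(2) ≈ -2.185, RHS = 2·tan(1) ≈ 3.115 → fails here (LHS ≠ RHS)
C. LHS = sin(2) ≈ 0.9093, RHS = 2·sin(1)·cos(1) ≈ 0.9093 → holds here (LHS = RHS)

Answer: B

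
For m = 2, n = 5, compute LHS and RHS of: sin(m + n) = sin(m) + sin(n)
LHS = sin(2 + 5) = sin(7) ≈ 0.657
RHS = sin(2) + sin(5) ≈ -0.04963

LHS ≠ RHS (they differ by about 0.7066), so the equation does not hold here.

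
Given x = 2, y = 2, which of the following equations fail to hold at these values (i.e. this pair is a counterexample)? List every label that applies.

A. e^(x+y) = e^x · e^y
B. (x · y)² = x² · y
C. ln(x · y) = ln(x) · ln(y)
B, C

Evaluating each claim at the given values:
A. LHS = e^4 ≈ 54.6, RHS = e^4 ≈ 54.6 → holds here (LHS = RHS)
B. LHS = 16, RHS = 8 → fails here (LHS ≠ RHS)
C. LHS = ln(4) ≈ 1.386, RHS = ln(2)² ≈ 0.4805 → fails here (LHS ≠ RHS)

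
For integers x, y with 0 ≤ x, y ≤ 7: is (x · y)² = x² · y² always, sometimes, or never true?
Always true

The identity holds for every pair in the range. For instance at (x, y) = (7, 5): both sides equal 1225.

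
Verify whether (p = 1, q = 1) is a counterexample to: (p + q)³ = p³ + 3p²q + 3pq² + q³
No

Substituting p = 1, q = 1:
LHS = (1 + 1)³ = 8
RHS = 1³ + 3·1²·1 + 3·1·1² + 1³ = 8

The sides agree, so this pair does not disprove the claim.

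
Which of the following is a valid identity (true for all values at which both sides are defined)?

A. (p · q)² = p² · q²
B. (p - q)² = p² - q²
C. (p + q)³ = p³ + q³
A: holds — e.g. at (1, 3), both sides equal 9.
B: fails at (3, 7) — LHS = 16, RHS = -40.
C: fails at (3, 5) — LHS = 512, RHS = 152.

Answer: A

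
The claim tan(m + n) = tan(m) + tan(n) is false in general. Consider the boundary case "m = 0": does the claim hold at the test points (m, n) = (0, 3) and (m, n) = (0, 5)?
Yes, holds at both test points

At (0, 3): LHS = tan(3) ≈ -0.1425, RHS = tan(3) ≈ -0.1425 → equal
At (0, 5): LHS = tan(5) ≈ -3.381, RHS = tan(5) ≈ -3.381 → equal

So the claim does hold at both of these boundary points, even though it is not an identity.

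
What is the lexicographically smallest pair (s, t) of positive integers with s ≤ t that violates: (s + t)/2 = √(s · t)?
(s, t) = (1, 2)

At (1, 1): both sides equal 1, so it holds there.

Substituting (1, 2) into the claim:
LHS = (1 + 2)/2 = 3/2
RHS = √(1 · 2) = √(2) ≈ 1.414

Since LHS ≠ RHS, this pair disproves the claim, and no lexicographically smaller pair (s ≤ t, positive integers) does.

For instance (1, 4) is also a counterexample (LHS = 5/2, RHS = 2), but it's lexicographically larger.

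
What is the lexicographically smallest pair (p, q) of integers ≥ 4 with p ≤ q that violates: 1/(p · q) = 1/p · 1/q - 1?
Substituting (4, 4) into the claim:
LHS = 1/(4 · 4) = 1/16
RHS = 1/4 · 1/4 - 1 = -15/16

Since LHS ≠ RHS, this pair disproves the claim, and no lexicographically smaller pair (p ≤ q, integers ≥ 4) does.

For instance (10, 11) is also a counterexample (LHS = 1/110, RHS = -109/110), but it's lexicographically larger.

Answer: (p, q) = (4, 4)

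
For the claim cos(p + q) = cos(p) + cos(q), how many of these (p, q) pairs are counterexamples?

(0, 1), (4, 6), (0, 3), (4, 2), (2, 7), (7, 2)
Testing each pair:
(0, 1): LHS = cos(1) ≈ 0.5403, RHS = cos(1) + 1 ≈ 1.54 → counterexample
(4, 6): LHS = cos(10) ≈ -0.8391, RHS = cos(4) + cos(6) ≈ 0.3065 → counterexample
(0, 3): LHS = cos(3) ≈ -0.99, RHS = cos(3) + 1 ≈ 0.01001 → counterexample
(4, 2): LHS = cos(6) ≈ 0.9602, RHS = cos(4) + cos(2) ≈ -1.07 → counterexample
(2, 7): LHS = cos(9) ≈ -0.9111, RHS = cos(2) + cos(7) ≈ 0.3378 → counterexample
(7, 2): LHS = cos(9) ≈ -0.9111, RHS = cos(2) + cos(7) ≈ 0.3378 → counterexample

That makes 6 counterexamples.

Answer: 6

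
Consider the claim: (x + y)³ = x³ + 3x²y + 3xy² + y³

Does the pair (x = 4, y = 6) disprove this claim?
No

Substituting x = 4, y = 6:
LHS = (4 + 6)³ = 1000
RHS = 4³ + 3·4²·6 + 3·4·6² + 6³ = 1000

The sides agree, so this pair does not disprove the claim.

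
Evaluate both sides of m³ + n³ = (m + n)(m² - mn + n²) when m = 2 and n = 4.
LHS = 2³ + 4³ = 72
RHS = (2 + 4)(2² - 2·4 + 4²) = 72

LHS = RHS: the two sides agree.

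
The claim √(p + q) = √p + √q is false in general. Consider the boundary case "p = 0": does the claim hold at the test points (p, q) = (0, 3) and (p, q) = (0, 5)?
Yes, holds at both test points

At (0, 3): LHS = √(3) ≈ 1.732, RHS = √(3) ≈ 1.732 → equal
At (0, 5): LHS = √(5) ≈ 2.236, RHS = √(5) ≈ 2.236 → equal

So the claim does hold at both of these boundary points, even though it is not an identity.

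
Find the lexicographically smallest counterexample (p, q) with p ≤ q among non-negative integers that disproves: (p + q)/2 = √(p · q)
(p, q) = (0, 1)

At (0, 0): both sides equal 0, so it holds there.

Substituting (0, 1) into the claim:
LHS = (0 + 1)/2 = 1/2
RHS = √(0 · 1) = 0

Since LHS ≠ RHS, this pair disproves the claim, and no lexicographically smaller pair (p ≤ q, non-negative integers) does.

For instance (2, 4) is also a counterexample (LHS = 3, RHS = 2·√(2) ≈ 2.828), but it's lexicographically larger.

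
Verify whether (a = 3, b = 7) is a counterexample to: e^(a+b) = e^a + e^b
Substituting a = 3, b = 7:
LHS = e^(3+7) = e^10 ≈ 22026.5
RHS = e^3 + e^7 ≈ 1117

Since LHS ≠ RHS, this pair disproves the claim.

Answer: Yes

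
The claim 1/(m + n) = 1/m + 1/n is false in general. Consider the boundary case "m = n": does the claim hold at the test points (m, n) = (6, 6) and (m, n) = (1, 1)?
At (6, 6): LHS = 1/12 ≠ RHS = 1/3
At (1, 1): LHS = 1/2 ≠ RHS = 2

Answer: No, fails at both test points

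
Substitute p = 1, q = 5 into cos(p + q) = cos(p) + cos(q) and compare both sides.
LHS = cos(1 + 5) = cos(6) ≈ 0.9602
RHS = cos(1) + cos(5) ≈ 0.824

LHS ≠ RHS (they differ by about 0.1362), so the equation does not hold here.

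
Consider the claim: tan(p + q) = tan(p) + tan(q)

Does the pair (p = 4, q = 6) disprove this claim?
Yes

Substituting p = 4, q = 6:
LHS = tan(4 + 6) = tan(10) ≈ 0.6484
RHS = tan(4) + tan(6) ≈ 0.8668

Since LHS ≠ RHS, this pair disproves the claim.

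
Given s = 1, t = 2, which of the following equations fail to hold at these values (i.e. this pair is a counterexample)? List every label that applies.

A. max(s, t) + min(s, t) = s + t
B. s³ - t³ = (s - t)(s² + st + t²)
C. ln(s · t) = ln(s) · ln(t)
C

Evaluating each claim at the given values:
A. LHS = 3, RHS = 3 → holds here (LHS = RHS)
B. LHS = -7, RHS = -7 → holds here (LHS = RHS)
C. LHS = ln(2) ≈ 0.6931, RHS = 0 → fails here (LHS ≠ RHS)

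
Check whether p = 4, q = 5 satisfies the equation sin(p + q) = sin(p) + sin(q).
Substituting p = 4, q = 5:

LHS = sin(4 + 5) = sin(9) ≈ 0.4121
RHS = sin(4) + sin(5) ≈ -1.716

LHS ≠ RHS, so the equation does not hold at this point.

Answer: Fails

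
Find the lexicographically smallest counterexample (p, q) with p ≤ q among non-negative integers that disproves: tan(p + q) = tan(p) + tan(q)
(p, q) = (1, 1)

At (0, 1): both sides equal tan(1) ≈ 1.557, so it holds there.

Substituting (1, 1) into the claim:
LHS = tan(1 + 1) = tan(2) ≈ -2.185
RHS = tan(1) + tan(1) = 2·tan(1) ≈ 3.115

Since LHS ≠ RHS, this pair disproves the claim, and no lexicographically smaller pair (p ≤ q, non-negative integers) does.

For instance (4, 5) is also a counterexample (LHS = tan(9) ≈ -0.4523, RHS = tan(5) + tan(4) ≈ -2.223), but it's lexicographically larger.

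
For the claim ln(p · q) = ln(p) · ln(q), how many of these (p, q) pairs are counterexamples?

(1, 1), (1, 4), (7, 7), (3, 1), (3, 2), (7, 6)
5

Testing each pair:
(1, 1): LHS = 0, RHS = 0 → satisfies claim
(1, 4): LHS = ln(4) ≈ 1.386, RHS = 0 → counterexample
(7, 7): LHS = ln(49) ≈ 3.892, RHS = ln(7)² ≈ 3.787 → counterexample
(3, 1): LHS = ln(3) ≈ 1.099, RHS = 0 → counterexample
(3, 2): LHS = ln(6) ≈ 1.792, RHS = ln(2)·ln(3) ≈ 0.7615 → counterexample
(7, 6): LHS = ln(42) ≈ 3.738, RHS = ln(6)·ln(7) ≈ 3.487 → counterexample

That makes 5 counterexamples.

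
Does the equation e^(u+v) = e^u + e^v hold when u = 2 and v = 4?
Fails

Substituting u = 2, v = 4:

LHS = e^(2+4) = e^6 ≈ 403.4
RHS = e^2 + e^4 ≈ 61.99

LHS ≠ RHS, so the equation does not hold at this point.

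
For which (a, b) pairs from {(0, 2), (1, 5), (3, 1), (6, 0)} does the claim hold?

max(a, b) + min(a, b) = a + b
All pairs

Testing each pair:
(0, 2): LHS = 2, RHS = 2 → holds
(1, 5): LHS = 6, RHS = 6 → holds
(3, 1): LHS = 4, RHS = 4 → holds
(6, 0): LHS = 6, RHS = 6 → holds

Every pair satisfies the claim.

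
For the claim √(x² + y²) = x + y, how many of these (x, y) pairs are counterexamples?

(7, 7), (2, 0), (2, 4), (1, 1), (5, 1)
Testing each pair:
(7, 7): LHS = 7·√(2) ≈ 9.899, RHS = 14 → counterexample
(2, 0): LHS = 2, RHS = 2 → satisfies claim
(2, 4): LHS = 2·√(5) ≈ 4.472, RHS = 6 → counterexample
(1, 1): LHS = √(2) ≈ 1.414, RHS = 2 → counterexample
(5, 1): LHS = √(26) ≈ 5.099, RHS = 6 → counterexample

That makes 4 counterexamples.

Answer: 4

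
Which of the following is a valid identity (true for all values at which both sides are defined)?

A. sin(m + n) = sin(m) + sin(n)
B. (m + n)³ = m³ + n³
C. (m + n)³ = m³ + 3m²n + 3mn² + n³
C

A: fails at (5, 8) — LHS = sin(13) ≈ 0.4202, RHS = sin(5) + sin(8) ≈ 0.03043.
B: fails at (6, 7) — LHS = 2197, RHS = 559.
C: holds — e.g. at (2, 5), both sides equal 343.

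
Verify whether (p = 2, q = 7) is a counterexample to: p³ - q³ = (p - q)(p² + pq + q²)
No

Substituting p = 2, q = 7:
LHS = 2³ - 7³ = -335
RHS = (2 - 7)(2² + 2·7 + 7²) = -335

The sides agree, so this pair does not disprove the claim.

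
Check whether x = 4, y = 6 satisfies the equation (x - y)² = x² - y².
Substituting x = 4, y = 6:

LHS = (4 - 6)² = 4
RHS = 4² - 6² = -20

LHS ≠ RHS, so the equation does not hold at this point.

Answer: Fails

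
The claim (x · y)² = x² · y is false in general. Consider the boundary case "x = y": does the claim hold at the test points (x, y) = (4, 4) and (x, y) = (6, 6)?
At (4, 4): LHS = 256 ≠ RHS = 64
At (6, 6): LHS = 1296 ≠ RHS = 216

Answer: No, fails at both test points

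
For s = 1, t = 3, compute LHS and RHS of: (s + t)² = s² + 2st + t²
LHS = (1 + 3)² = 16
RHS = 1² + 2·1·3 + 3² = 16

LHS = RHS: the two sides agree.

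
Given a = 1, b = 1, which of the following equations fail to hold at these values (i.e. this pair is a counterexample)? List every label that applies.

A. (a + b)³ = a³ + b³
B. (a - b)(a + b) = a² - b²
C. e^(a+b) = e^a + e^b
Evaluating each claim at the given values:
A. LHS = 8, RHS = 2 → fails here (LHS ≠ RHS)
B. LHS = 0, RHS = 0 → holds here (LHS = RHS)
C. LHS = e^2 ≈ 7.389, RHS = 2·e ≈ 5.437 → fails here (LHS ≠ RHS)

Answer: A, C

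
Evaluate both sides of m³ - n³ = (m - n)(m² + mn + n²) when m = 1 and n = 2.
LHS = 1³ - 2³ = -7
RHS = (1 - 2)(1² + 1·2 + 2²) = -7

LHS = RHS: the two sides agree.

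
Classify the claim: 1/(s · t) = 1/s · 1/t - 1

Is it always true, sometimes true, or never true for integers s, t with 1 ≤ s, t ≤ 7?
The claim fails for every pair in the range. For instance at (s, t) = (1, 4): LHS = 1/4, RHS = -3/4.

Answer: Never true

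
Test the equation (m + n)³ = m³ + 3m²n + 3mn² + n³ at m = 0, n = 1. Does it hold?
Holds

Substituting m = 0, n = 1:

LHS = (0 + 1)³ = 1
RHS = 0³ + 3·0²·1 + 3·0·1² + 1³ = 1

LHS = RHS, so the equation holds at this point.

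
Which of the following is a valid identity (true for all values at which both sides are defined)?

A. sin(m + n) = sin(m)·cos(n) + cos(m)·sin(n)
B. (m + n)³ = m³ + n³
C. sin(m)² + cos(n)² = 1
A

A: holds — e.g. at (1, 2), both sides equal sin(3) ≈ 0.1411.
B: fails at (2, 3) — LHS = 125, RHS = 35.
C: fails at (1, 5) — LHS = cos(5)² + sin(1)² ≈ 0.7885, RHS = 1.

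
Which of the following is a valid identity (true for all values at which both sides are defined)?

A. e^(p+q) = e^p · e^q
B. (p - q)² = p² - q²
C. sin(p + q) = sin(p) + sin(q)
A

A: holds — e.g. at (5, 8), both sides equal e^13 ≈ 442413.4.
B: fails at (1, 3) — LHS = 4, RHS = -8.
C: fails at (6, 7) — LHS = sin(13) ≈ 0.4202, RHS = sin(6) + sin(7) ≈ 0.3776.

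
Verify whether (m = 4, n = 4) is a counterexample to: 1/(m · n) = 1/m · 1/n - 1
Yes

Substituting m = 4, n = 4:
LHS = 1/(4 · 4) = 1/16
RHS = 1/4 · 1/4 - 1 = -15/16

Since LHS ≠ RHS, this pair disproves the claim.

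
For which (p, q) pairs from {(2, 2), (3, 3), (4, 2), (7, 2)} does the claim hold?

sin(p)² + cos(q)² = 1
Testing each pair:
(2, 2): LHS = cos(2)² + sin(2)² = 1, RHS = 1 → holds
(3, 3): LHS = sin(3)² + cos(3)² = 1, RHS = 1 → holds
(4, 2): LHS = cos(2)² + sin(4)² ≈ 0.7459, RHS = 1 → fails
(7, 2): LHS = cos(2)² + sin(7)² ≈ 0.6048, RHS = 1 → fails

2 of 4 pairs satisfy the claim.

Answer: (2, 2), (3, 3)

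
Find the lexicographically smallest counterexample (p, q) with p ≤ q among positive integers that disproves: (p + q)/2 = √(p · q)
(p, q) = (1, 2)

At (1, 1): both sides equal 1, so it holds there.

Substituting (1, 2) into the claim:
LHS = (1 + 2)/2 = 3/2
RHS = √(1 · 2) = √(2) ≈ 1.414

Since LHS ≠ RHS, this pair disproves the claim, and no lexicographically smaller pair (p ≤ q, positive integers) does.

For instance (3, 5) is also a counterexample (LHS = 4, RHS = √(15) ≈ 3.873), but it's lexicographically larger.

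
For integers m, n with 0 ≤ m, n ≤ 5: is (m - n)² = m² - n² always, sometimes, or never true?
It holds at (m, n) = (1, 0) (both sides equal 1), but fails at (m, n) = (4, 1) (LHS = 9, RHS = 15).

Answer: Sometimes true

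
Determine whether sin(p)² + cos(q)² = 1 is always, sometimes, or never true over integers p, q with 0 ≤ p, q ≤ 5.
It holds at (p, q) = (2, 2) (both sides equal 1), but fails at (p, q) = (3, 2) (LHS = sin(3)² + cos(2)² ≈ 0.1931, RHS = 1).

Answer: Sometimes true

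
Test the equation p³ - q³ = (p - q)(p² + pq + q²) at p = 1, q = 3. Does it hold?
Substituting p = 1, q = 3:

LHS = 1³ - 3³ = -26
RHS = (1 - 3)(1² + 1·3 + 3²) = -26

LHS = RHS, so the equation holds at this point.

Answer: Holds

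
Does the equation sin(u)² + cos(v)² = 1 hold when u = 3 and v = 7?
Fails

Substituting u = 3, v = 7:

LHS = sin(3)² + cos(7)² ≈ 0.5883
RHS = 1

LHS ≠ RHS, so the equation does not hold at this point.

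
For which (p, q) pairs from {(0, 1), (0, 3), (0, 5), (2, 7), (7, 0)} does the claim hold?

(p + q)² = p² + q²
(0, 1), (0, 3), (0, 5), (7, 0)

Testing each pair:
(0, 1): LHS = 1, RHS = 1 → holds
(0, 3): LHS = 9, RHS = 9 → holds
(0, 5): LHS = 25, RHS = 25 → holds
(2, 7): LHS = 81, RHS = 53 → fails
(7, 0): LHS = 49, RHS = 49 → holds

4 of 5 pairs satisfy the claim.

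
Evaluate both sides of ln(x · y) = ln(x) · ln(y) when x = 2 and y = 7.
LHS = ln(2 · 7) = ln(14) ≈ 2.639
RHS = ln(2) · ln(7) ≈ 1.349

LHS ≠ RHS (they differ by about 1.29), so the equation does not hold here.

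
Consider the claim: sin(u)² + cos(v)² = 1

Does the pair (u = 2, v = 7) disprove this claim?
Substituting u = 2, v = 7:
LHS = sin(2)² + cos(7)² ≈ 1.395
RHS = 1

Since LHS ≠ RHS, this pair disproves the claim.

Answer: Yes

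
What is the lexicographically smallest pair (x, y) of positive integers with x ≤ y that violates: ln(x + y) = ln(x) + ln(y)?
Substituting (1, 1) into the claim:
LHS = ln(1 + 1) = ln(2) ≈ 0.6931
RHS = ln(1) + ln(1) = 0

Since LHS ≠ RHS, this pair disproves the claim, and no lexicographically smaller pair (x ≤ y, positive integers) does.

For instance (1, 8) is also a counterexample (LHS = ln(9) ≈ 2.197, RHS = ln(8) ≈ 2.079), but it's lexicographically larger.

Answer: (x, y) = (1, 1)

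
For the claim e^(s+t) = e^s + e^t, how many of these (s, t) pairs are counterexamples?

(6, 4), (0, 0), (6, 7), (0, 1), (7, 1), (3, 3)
6

Testing each pair:
(6, 4): LHS = e^10 ≈ 22026.5, RHS = e^4 + e^6 ≈ 458 → counterexample
(0, 0): LHS = 1, RHS = 2 → counterexample
(6, 7): LHS = e^13 ≈ 442413.4, RHS = e^6 + e^7 ≈ 1500 → counterexample
(0, 1): LHS = e ≈ 2.718, RHS = 1 + e ≈ 3.718 → counterexample
(7, 1): LHS = e^8 ≈ 2981, RHS = e + e^7 ≈ 1099 → counterexample
(3, 3): LHS = e^6 ≈ 403.4, RHS = 2·e^3 ≈ 40.17 → counterexample

That makes 6 counterexamples.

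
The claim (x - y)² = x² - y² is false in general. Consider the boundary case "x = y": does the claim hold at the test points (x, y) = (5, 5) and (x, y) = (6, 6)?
Yes, holds at both test points

At (5, 5): LHS = 0, RHS = 0 → equal
At (6, 6): LHS = 0, RHS = 0 → equal

So the claim does hold at both of these boundary points, even though it is not an identity.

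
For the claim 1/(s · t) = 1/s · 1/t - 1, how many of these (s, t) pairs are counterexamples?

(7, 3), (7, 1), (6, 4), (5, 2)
Testing each pair:
(7, 3): LHS = 1/21, RHS = -20/21 → counterexample
(7, 1): LHS = 1/7, RHS = -6/7 → counterexample
(6, 4): LHS = 1/24, RHS = -23/24 → counterexample
(5, 2): LHS = 1/10, RHS = -9/10 → counterexample

That makes 4 counterexamples.

Answer: 4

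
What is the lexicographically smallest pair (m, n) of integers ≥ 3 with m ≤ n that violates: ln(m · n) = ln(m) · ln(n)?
(m, n) = (3, 3)

Substituting (3, 3) into the claim:
LHS = ln(3 · 3) = ln(9) ≈ 2.197
RHS = ln(3) · ln(3) = ln(3)² ≈ 1.207

Since LHS ≠ RHS, this pair disproves the claim, and no lexicographically smaller pair (m ≤ n, integers ≥ 3) does.

For instance (5, 9) is also a counterexample (LHS = ln(45) ≈ 3.807, RHS = ln(5)·ln(9) ≈ 3.536), but it's lexicographically larger.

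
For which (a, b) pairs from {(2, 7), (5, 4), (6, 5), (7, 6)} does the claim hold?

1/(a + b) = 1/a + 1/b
Testing each pair:
(2, 7): LHS = 1/9, RHS = 9/14 → fails
(5, 4): LHS = 1/9, RHS = 9/20 → fails
(6, 5): LHS = 1/11, RHS = 11/30 → fails
(7, 6): LHS = 1/13, RHS = 13/42 → fails

No pair satisfies the claim.

Answer: None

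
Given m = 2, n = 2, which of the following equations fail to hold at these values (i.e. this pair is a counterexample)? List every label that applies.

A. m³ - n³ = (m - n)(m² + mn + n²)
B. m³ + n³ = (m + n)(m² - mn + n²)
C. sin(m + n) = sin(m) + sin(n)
C

Evaluating each claim at the given values:
A. LHS = 0, RHS = 0 → holds here (LHS = RHS)
B. LHS = 16, RHS = 16 → holds here (LHS = RHS)
C. LHS = sin(4) ≈ -0.7568, RHS = 2·sin(2) ≈ 1.819 → fails here (LHS ≠ RHS)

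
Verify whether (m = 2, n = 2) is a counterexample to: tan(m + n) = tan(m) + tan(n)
Substituting m = 2, n = 2:
LHS = tan(2 + 2) = tan(4) ≈ 1.158
RHS = tan(2) + tan(2) = 2·tan(2) ≈ -4.37

Since LHS ≠ RHS, this pair disproves the claim.

Answer: Yes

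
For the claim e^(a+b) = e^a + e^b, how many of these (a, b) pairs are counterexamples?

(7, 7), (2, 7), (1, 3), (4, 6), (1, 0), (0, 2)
6

Testing each pair:
(7, 7): LHS = e^14 ≈ 1202604.3, RHS = 2·e^7 ≈ 2193 → counterexample
(2, 7): LHS = e^9 ≈ 8103, RHS = e^2 + e^7 ≈ 1104 → counterexample
(1, 3): LHS = e^4 ≈ 54.6, RHS = e + e^3 ≈ 22.8 → counterexample
(4, 6): LHS = e^10 ≈ 22026.5, RHS = e^4 + e^6 ≈ 458 → counterexample
(1, 0): LHS = e ≈ 2.718, RHS = 1 + e ≈ 3.718 → counterexample
(0, 2): LHS = e^2 ≈ 7.389, RHS = 1 + e^2 ≈ 8.389 → counterexample

That makes 6 counterexamples.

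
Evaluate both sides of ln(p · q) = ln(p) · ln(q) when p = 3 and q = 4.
LHS = ln(3 · 4) = ln(12) ≈ 2.485
RHS = ln(3) · ln(4) ≈ 1.523

LHS ≠ RHS (they differ by about 0.9619), so the equation does not hold here.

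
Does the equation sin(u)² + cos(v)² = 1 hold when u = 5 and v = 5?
Substituting u = 5, v = 5:

LHS = sin(5)² + cos(5)² = 1
RHS = 1

LHS = RHS, so the equation holds at this point.

Answer: Holds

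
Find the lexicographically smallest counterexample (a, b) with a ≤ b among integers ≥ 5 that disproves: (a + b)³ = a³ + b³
Substituting (5, 5) into the claim:
LHS = (5 + 5)³ = 1000
RHS = 5³ + 5³ = 250

Since LHS ≠ RHS, this pair disproves the claim, and no lexicographically smaller pair (a ≤ b, integers ≥ 5) does.

For instance (9, 12) is also a counterexample (LHS = 9261, RHS = 2457), but it's lexicographically larger.

Answer: (a, b) = (5, 5)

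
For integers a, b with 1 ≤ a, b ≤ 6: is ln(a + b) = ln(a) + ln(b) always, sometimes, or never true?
Sometimes true

It holds at (a, b) = (2, 2) (both sides equal ln(4) ≈ 1.386), but fails at (a, b) = (3, 2) (LHS = ln(5) ≈ 1.609, RHS = ln(2) + ln(3) ≈ 1.792).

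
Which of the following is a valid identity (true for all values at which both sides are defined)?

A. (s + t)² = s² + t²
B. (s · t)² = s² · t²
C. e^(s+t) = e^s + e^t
B

A: fails at (1, 3) — LHS = 16, RHS = 10.
B: holds — e.g. at (4, 4), both sides equal 256.
C: fails at (2, 7) — LHS = e^9 ≈ 8103, RHS = e^2 + e^7 ≈ 1104.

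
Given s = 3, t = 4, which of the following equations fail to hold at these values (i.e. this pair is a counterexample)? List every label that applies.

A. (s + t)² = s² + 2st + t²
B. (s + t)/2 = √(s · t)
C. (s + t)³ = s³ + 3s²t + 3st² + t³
B

Evaluating each claim at the given values:
A. LHS = 49, RHS = 49 → holds here (LHS = RHS)
B. LHS = 7/2, RHS = 2·√(3) ≈ 3.464 → fails here (LHS ≠ RHS)
C. LHS = 343, RHS = 343 → holds here (LHS = RHS)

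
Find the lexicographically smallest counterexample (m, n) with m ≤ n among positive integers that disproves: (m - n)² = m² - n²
(m, n) = (1, 2)

At (1, 1): both sides equal 0, so it holds there.

Substituting (1, 2) into the claim:
LHS = (1 - 2)² = 1
RHS = 1² - 2² = -3

Since LHS ≠ RHS, this pair disproves the claim, and no lexicographically smaller pair (m ≤ n, positive integers) does.

For instance (5, 8) is also a counterexample (LHS = 9, RHS = -39), but it's lexicographically larger.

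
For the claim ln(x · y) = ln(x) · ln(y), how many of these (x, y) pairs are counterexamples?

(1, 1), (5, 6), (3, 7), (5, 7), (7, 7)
Testing each pair:
(1, 1): LHS = 0, RHS = 0 → satisfies claim
(5, 6): LHS = ln(30) ≈ 3.401, RHS = ln(5)·ln(6) ≈ 2.884 → counterexample
(3, 7): LHS = ln(21) ≈ 3.045, RHS = ln(3)·ln(7) ≈ 2.138 → counterexample
(5, 7): LHS = ln(35) ≈ 3.555, RHS = ln(5)·ln(7) ≈ 3.132 → counterexample
(7, 7): LHS = ln(49) ≈ 3.892, RHS = ln(7)² ≈ 3.787 → counterexample

That makes 4 counterexamples.

Answer: 4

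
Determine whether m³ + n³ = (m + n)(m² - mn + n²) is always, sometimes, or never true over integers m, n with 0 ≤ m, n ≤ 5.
Always true

The identity holds for every pair in the range. For instance at (m, n) = (4, 4): both sides equal 128.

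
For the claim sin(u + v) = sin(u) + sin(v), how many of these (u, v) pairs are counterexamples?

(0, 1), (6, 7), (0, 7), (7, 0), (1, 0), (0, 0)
Testing each pair:
(0, 1): LHS = sin(1) ≈ 0.8415, RHS = sin(1) ≈ 0.8415 → satisfies claim
(6, 7): LHS = sin(13) ≈ 0.4202, RHS = sin(6) + sin(7) ≈ 0.3776 → counterexample
(0, 7): LHS = sin(7) ≈ 0.657, RHS = sin(7) ≈ 0.657 → satisfies claim
(7, 0): LHS = sin(7) ≈ 0.657, RHS = sin(7) ≈ 0.657 → satisfies claim
(1, 0): LHS = sin(1) ≈ 0.8415, RHS = sin(1) ≈ 0.8415 → satisfies claim
(0, 0): LHS = 0, RHS = 0 → satisfies claim

That makes 1 counterexample.

Answer: 1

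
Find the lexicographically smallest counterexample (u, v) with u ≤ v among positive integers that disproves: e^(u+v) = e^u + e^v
Substituting (1, 1) into the claim:
LHS = e^(1+1) = e^2 ≈ 7.389
RHS = e^1 + e^1 = 2·e ≈ 5.437

Since LHS ≠ RHS, this pair disproves the claim, and no lexicographically smaller pair (u ≤ v, positive integers) does.

For instance (2, 2) is also a counterexample (LHS = e^4 ≈ 54.6, RHS = 2·e^2 ≈ 14.78), but it's lexicographically larger.

Answer: (u, v) = (1, 1)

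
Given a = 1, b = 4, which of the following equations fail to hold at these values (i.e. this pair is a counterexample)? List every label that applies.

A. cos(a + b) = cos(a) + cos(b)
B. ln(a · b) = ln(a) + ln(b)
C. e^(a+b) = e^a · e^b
Evaluating each claim at the given values:
A. LHS = cos(5) ≈ 0.2837, RHS = cos(4) + cos(1) ≈ -0.1133 → fails here (LHS ≠ RHS)
B. LHS = ln(4) ≈ 1.386, RHS = ln(4) ≈ 1.386 → holds here (LHS = RHS)
C. LHS = e^5 ≈ 148.4, RHS = e^5 ≈ 148.4 → holds here (LHS = RHS)

Answer: A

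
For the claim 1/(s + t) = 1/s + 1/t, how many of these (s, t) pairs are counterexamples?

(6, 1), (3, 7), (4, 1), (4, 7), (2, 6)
Testing each pair:
(6, 1): LHS = 1/7, RHS = 7/6 → counterexample
(3, 7): LHS = 1/10, RHS = 10/21 → counterexample
(4, 1): LHS = 1/5, RHS = 5/4 → counterexample
(4, 7): LHS = 1/11, RHS = 11/28 → counterexample
(2, 6): LHS = 1/8, RHS = 2/3 → counterexample

That makes 5 counterexamples.

Answer: 5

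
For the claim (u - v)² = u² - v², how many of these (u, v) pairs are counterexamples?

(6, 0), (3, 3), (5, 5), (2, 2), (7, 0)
0

Testing each pair:
(6, 0): LHS = 36, RHS = 36 → satisfies claim
(3, 3): LHS = 0, RHS = 0 → satisfies claim
(5, 5): LHS = 0, RHS = 0 → satisfies claim
(2, 2): LHS = 0, RHS = 0 → satisfies claim
(7, 0): LHS = 49, RHS = 49 → satisfies claim

That makes 0 counterexamples.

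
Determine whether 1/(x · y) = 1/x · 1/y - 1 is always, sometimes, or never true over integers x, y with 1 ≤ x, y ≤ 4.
The claim fails for every pair in the range. For instance at (x, y) = (4, 3): LHS = 1/12, RHS = -11/12.

Answer: Never true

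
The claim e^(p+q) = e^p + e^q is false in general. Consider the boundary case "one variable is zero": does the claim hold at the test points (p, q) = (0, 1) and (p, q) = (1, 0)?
At (0, 1): LHS = e ≈ 2.718 ≠ RHS = 1 + e ≈ 3.718
At (1, 0): LHS = e ≈ 2.718 ≠ RHS = 1 + e ≈ 3.718

Answer: No, fails at both test points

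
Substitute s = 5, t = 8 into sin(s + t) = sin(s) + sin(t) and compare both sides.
LHS = sin(5 + 8) = sin(13) ≈ 0.4202
RHS = sin(5) + sin(8) ≈ 0.03043

LHS ≠ RHS (they differ by about 0.3897), so the equation does not hold here.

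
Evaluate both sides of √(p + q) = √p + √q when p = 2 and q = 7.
LHS = √(2 + 7) = 3
RHS = √2 + √7 = √(2) + √(7) ≈ 4.06

LHS ≠ RHS (they differ by about 1.06), so the equation does not hold here.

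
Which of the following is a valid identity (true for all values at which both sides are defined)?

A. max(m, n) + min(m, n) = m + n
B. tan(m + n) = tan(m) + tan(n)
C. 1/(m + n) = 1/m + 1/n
A

A: holds — e.g. at (2, 2), both sides equal 4.
B: fails at (4, 6) — LHS = tan(10) ≈ 0.6484, RHS = tan(6) + tan(4) ≈ 0.8668.
C: fails at (2, 4) — LHS = 1/6, RHS = 3/4.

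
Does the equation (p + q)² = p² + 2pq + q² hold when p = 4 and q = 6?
Holds

Substituting p = 4, q = 6:

LHS = (4 + 6)² = 100
RHS = 4² + 2·4·6 + 6² = 100

LHS = RHS, so the equation holds at this point.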